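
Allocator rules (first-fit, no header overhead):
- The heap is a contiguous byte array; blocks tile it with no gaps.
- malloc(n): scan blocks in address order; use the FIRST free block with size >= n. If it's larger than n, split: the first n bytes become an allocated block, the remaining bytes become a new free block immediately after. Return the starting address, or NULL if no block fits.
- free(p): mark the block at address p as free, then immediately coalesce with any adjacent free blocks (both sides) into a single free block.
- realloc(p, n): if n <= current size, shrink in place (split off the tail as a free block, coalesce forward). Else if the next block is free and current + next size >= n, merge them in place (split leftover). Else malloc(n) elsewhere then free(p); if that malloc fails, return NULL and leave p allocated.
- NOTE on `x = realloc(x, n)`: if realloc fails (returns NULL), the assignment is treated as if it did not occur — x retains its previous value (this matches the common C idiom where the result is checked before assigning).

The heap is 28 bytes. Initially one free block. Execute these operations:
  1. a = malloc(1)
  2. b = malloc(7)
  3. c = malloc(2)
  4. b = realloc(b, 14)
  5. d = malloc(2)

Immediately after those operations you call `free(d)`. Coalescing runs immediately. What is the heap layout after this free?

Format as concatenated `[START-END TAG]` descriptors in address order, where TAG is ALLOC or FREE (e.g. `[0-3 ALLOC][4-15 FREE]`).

Answer: [0-0 ALLOC][1-7 FREE][8-9 ALLOC][10-23 ALLOC][24-27 FREE]

Derivation:
Op 1: a = malloc(1) -> a = 0; heap: [0-0 ALLOC][1-27 FREE]
Op 2: b = malloc(7) -> b = 1; heap: [0-0 ALLOC][1-7 ALLOC][8-27 FREE]
Op 3: c = malloc(2) -> c = 8; heap: [0-0 ALLOC][1-7 ALLOC][8-9 ALLOC][10-27 FREE]
Op 4: b = realloc(b, 14) -> b = 10; heap: [0-0 ALLOC][1-7 FREE][8-9 ALLOC][10-23 ALLOC][24-27 FREE]
Op 5: d = malloc(2) -> d = 1; heap: [0-0 ALLOC][1-2 ALLOC][3-7 FREE][8-9 ALLOC][10-23 ALLOC][24-27 FREE]
free(d): d = 1 -> block [1-2 ALLOC]; mark free, coalesce with adjacent free neighbors -> [0-0 ALLOC][1-7 FREE][8-9 ALLOC][10-23 ALLOC][24-27 FREE]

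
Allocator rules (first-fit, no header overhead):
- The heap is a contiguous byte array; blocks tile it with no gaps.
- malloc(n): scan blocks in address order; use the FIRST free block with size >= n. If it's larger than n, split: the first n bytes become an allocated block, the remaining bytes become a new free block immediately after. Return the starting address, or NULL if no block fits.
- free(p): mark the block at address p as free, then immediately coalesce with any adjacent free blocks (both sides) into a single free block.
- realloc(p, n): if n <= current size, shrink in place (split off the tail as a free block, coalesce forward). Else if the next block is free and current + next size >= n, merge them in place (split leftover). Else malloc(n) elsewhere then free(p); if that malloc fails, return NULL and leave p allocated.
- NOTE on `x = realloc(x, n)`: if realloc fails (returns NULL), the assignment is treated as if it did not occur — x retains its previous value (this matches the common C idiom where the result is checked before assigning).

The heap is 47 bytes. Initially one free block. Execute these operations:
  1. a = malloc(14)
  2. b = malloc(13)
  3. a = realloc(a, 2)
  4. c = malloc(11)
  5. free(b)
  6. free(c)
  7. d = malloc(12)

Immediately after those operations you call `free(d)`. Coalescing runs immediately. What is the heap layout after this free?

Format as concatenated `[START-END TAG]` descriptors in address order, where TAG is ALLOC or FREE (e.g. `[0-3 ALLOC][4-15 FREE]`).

Op 1: a = malloc(14) -> a = 0; heap: [0-13 ALLOC][14-46 FREE]
Op 2: b = malloc(13) -> b = 14; heap: [0-13 ALLOC][14-26 ALLOC][27-46 FREE]
Op 3: a = realloc(a, 2) -> a = 0; heap: [0-1 ALLOC][2-13 FREE][14-26 ALLOC][27-46 FREE]
Op 4: c = malloc(11) -> c = 2; heap: [0-1 ALLOC][2-12 ALLOC][13-13 FREE][14-26 ALLOC][27-46 FREE]
Op 5: free(b) -> (freed b); heap: [0-1 ALLOC][2-12 ALLOC][13-46 FREE]
Op 6: free(c) -> (freed c); heap: [0-1 ALLOC][2-46 FREE]
Op 7: d = malloc(12) -> d = 2; heap: [0-1 ALLOC][2-13 ALLOC][14-46 FREE]
free(d): d = 2 -> block [2-13 ALLOC]; mark free, coalesce with adjacent free neighbors -> [0-1 ALLOC][2-46 FREE]

Answer: [0-1 ALLOC][2-46 FREE]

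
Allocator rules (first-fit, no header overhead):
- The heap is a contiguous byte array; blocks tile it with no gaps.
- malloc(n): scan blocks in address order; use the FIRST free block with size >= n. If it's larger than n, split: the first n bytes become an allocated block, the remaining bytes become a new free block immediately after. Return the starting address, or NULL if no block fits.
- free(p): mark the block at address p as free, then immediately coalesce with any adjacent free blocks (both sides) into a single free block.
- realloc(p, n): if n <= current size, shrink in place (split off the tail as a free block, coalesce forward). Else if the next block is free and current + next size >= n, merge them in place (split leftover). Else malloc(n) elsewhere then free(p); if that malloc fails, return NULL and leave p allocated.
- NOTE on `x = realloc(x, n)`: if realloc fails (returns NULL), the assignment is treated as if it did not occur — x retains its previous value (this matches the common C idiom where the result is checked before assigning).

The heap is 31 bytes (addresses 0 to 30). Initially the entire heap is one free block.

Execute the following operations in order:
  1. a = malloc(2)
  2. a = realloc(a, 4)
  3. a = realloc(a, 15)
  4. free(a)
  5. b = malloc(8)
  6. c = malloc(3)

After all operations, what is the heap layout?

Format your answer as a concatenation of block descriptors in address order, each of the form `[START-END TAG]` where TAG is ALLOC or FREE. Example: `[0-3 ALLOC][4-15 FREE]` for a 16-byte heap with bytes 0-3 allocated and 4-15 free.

Op 1: a = malloc(2) -> a = 0; heap: [0-1 ALLOC][2-30 FREE]
Op 2: a = realloc(a, 4) -> a = 0; heap: [0-3 ALLOC][4-30 FREE]
Op 3: a = realloc(a, 15) -> a = 0; heap: [0-14 ALLOC][15-30 FREE]
Op 4: free(a) -> (freed a); heap: [0-30 FREE]
Op 5: b = malloc(8) -> b = 0; heap: [0-7 ALLOC][8-30 FREE]
Op 6: c = malloc(3) -> c = 8; heap: [0-7 ALLOC][8-10 ALLOC][11-30 FREE]

Answer: [0-7 ALLOC][8-10 ALLOC][11-30 FREE]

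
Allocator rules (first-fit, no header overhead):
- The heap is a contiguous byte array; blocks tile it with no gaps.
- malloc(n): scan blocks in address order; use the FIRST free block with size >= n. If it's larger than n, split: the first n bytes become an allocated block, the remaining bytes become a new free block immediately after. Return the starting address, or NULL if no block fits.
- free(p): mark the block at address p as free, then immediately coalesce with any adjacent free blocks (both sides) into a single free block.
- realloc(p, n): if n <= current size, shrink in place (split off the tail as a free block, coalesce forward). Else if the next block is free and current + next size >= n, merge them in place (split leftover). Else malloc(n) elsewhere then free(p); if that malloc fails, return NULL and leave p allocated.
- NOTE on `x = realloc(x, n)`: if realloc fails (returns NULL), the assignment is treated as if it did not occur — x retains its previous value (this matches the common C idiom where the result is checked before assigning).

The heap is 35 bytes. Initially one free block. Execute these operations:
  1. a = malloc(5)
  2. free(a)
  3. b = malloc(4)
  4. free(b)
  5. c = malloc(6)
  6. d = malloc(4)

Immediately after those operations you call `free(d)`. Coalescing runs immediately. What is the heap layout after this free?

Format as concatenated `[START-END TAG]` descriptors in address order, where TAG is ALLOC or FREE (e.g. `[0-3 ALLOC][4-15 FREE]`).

Answer: [0-5 ALLOC][6-34 FREE]

Derivation:
Op 1: a = malloc(5) -> a = 0; heap: [0-4 ALLOC][5-34 FREE]
Op 2: free(a) -> (freed a); heap: [0-34 FREE]
Op 3: b = malloc(4) -> b = 0; heap: [0-3 ALLOC][4-34 FREE]
Op 4: free(b) -> (freed b); heap: [0-34 FREE]
Op 5: c = malloc(6) -> c = 0; heap: [0-5 ALLOC][6-34 FREE]
Op 6: d = malloc(4) -> d = 6; heap: [0-5 ALLOC][6-9 ALLOC][10-34 FREE]
free(d): d = 6 -> block [6-9 ALLOC]; mark free, coalesce with adjacent free neighbors -> [0-5 ALLOC][6-34 FREE]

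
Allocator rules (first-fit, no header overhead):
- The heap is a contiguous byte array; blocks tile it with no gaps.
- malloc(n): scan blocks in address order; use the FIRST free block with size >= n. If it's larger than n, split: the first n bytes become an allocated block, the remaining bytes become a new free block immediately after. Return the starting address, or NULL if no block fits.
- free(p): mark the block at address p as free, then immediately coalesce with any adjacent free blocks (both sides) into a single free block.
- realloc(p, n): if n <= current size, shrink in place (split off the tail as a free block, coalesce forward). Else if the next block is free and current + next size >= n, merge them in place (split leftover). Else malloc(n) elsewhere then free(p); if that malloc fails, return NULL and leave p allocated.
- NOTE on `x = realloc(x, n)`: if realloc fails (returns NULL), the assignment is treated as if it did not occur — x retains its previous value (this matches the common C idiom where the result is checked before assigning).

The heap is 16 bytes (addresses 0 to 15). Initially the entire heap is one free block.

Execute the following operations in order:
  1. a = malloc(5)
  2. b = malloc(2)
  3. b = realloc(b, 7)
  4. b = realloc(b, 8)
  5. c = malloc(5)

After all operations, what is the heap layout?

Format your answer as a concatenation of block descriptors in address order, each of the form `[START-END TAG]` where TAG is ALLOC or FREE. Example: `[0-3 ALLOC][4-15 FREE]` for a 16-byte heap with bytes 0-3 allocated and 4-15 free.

Answer: [0-4 ALLOC][5-12 ALLOC][13-15 FREE]

Derivation:
Op 1: a = malloc(5) -> a = 0; heap: [0-4 ALLOC][5-15 FREE]
Op 2: b = malloc(2) -> b = 5; heap: [0-4 ALLOC][5-6 ALLOC][7-15 FREE]
Op 3: b = realloc(b, 7) -> b = 5; heap: [0-4 ALLOC][5-11 ALLOC][12-15 FREE]
Op 4: b = realloc(b, 8) -> b = 5; heap: [0-4 ALLOC][5-12 ALLOC][13-15 FREE]
Op 5: c = malloc(5) -> c = NULL; heap: [0-4 ALLOC][5-12 ALLOC][13-15 FREE]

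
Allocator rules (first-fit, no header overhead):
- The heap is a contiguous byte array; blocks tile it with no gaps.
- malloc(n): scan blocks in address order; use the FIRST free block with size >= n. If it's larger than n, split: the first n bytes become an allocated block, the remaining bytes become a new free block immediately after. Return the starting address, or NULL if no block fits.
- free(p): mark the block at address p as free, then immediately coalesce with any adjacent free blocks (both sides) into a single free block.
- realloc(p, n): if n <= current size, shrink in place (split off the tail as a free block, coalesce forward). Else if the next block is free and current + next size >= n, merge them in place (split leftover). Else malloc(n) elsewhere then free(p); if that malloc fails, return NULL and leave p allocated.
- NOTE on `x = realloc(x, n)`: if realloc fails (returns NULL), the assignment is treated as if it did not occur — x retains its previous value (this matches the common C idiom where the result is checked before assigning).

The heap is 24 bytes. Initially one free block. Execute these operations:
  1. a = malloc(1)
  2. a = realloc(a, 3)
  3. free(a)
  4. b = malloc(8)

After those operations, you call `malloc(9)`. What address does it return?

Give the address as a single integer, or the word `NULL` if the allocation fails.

Answer: 8

Derivation:
Op 1: a = malloc(1) -> a = 0; heap: [0-0 ALLOC][1-23 FREE]
Op 2: a = realloc(a, 3) -> a = 0; heap: [0-2 ALLOC][3-23 FREE]
Op 3: free(a) -> (freed a); heap: [0-23 FREE]
Op 4: b = malloc(8) -> b = 0; heap: [0-7 ALLOC][8-23 FREE]
malloc(9): first-fit scan over [0-7 ALLOC][8-23 FREE] -> 8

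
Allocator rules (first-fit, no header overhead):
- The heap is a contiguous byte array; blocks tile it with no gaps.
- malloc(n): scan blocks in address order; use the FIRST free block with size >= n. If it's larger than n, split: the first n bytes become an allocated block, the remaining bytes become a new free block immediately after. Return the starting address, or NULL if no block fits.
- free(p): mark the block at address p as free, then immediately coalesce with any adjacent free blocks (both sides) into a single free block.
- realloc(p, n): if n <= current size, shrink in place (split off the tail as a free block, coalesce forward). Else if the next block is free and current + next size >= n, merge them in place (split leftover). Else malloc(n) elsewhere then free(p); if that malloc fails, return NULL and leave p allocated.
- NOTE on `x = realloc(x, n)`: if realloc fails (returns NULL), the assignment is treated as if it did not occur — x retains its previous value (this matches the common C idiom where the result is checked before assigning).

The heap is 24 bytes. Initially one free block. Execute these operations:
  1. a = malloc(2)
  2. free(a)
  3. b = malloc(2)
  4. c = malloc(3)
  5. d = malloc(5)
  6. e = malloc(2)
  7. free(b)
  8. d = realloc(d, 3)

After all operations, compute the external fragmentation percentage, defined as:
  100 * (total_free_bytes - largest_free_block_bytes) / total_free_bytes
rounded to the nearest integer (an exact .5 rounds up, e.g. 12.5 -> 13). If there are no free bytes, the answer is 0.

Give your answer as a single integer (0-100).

Op 1: a = malloc(2) -> a = 0; heap: [0-1 ALLOC][2-23 FREE]
Op 2: free(a) -> (freed a); heap: [0-23 FREE]
Op 3: b = malloc(2) -> b = 0; heap: [0-1 ALLOC][2-23 FREE]
Op 4: c = malloc(3) -> c = 2; heap: [0-1 ALLOC][2-4 ALLOC][5-23 FREE]
Op 5: d = malloc(5) -> d = 5; heap: [0-1 ALLOC][2-4 ALLOC][5-9 ALLOC][10-23 FREE]
Op 6: e = malloc(2) -> e = 10; heap: [0-1 ALLOC][2-4 ALLOC][5-9 ALLOC][10-11 ALLOC][12-23 FREE]
Op 7: free(b) -> (freed b); heap: [0-1 FREE][2-4 ALLOC][5-9 ALLOC][10-11 ALLOC][12-23 FREE]
Op 8: d = realloc(d, 3) -> d = 5; heap: [0-1 FREE][2-4 ALLOC][5-7 ALLOC][8-9 FREE][10-11 ALLOC][12-23 FREE]
Free blocks: [2 2 12] total_free=16 largest=12 -> 100*(16-12)/16 = 400/16 = 25

Answer: 25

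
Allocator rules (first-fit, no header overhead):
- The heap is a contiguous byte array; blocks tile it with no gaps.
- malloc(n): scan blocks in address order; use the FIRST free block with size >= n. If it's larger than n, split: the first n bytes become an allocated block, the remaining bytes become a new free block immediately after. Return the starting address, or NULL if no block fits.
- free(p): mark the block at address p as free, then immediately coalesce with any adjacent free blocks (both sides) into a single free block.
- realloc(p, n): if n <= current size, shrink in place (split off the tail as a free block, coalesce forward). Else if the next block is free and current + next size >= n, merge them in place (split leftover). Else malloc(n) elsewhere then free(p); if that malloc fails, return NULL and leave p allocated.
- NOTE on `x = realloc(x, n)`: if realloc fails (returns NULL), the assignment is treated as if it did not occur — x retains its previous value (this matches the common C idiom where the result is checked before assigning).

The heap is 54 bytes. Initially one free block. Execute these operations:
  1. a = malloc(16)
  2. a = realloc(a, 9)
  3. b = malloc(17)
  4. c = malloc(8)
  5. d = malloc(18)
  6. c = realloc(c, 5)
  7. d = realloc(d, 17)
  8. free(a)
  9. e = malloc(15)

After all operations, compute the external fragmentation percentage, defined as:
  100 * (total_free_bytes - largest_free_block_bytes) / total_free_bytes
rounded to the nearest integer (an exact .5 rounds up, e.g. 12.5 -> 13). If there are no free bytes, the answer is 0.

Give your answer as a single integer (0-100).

Op 1: a = malloc(16) -> a = 0; heap: [0-15 ALLOC][16-53 FREE]
Op 2: a = realloc(a, 9) -> a = 0; heap: [0-8 ALLOC][9-53 FREE]
Op 3: b = malloc(17) -> b = 9; heap: [0-8 ALLOC][9-25 ALLOC][26-53 FREE]
Op 4: c = malloc(8) -> c = 26; heap: [0-8 ALLOC][9-25 ALLOC][26-33 ALLOC][34-53 FREE]
Op 5: d = malloc(18) -> d = 34; heap: [0-8 ALLOC][9-25 ALLOC][26-33 ALLOC][34-51 ALLOC][52-53 FREE]
Op 6: c = realloc(c, 5) -> c = 26; heap: [0-8 ALLOC][9-25 ALLOC][26-30 ALLOC][31-33 FREE][34-51 ALLOC][52-53 FREE]
Op 7: d = realloc(d, 17) -> d = 34; heap: [0-8 ALLOC][9-25 ALLOC][26-30 ALLOC][31-33 FREE][34-50 ALLOC][51-53 FREE]
Op 8: free(a) -> (freed a); heap: [0-8 FREE][9-25 ALLOC][26-30 ALLOC][31-33 FREE][34-50 ALLOC][51-53 FREE]
Op 9: e = malloc(15) -> e = NULL; heap: [0-8 FREE][9-25 ALLOC][26-30 ALLOC][31-33 FREE][34-50 ALLOC][51-53 FREE]
Free blocks: [9 3 3] total_free=15 largest=9 -> 100*(15-9)/15 = 600/15 = 40

Answer: 40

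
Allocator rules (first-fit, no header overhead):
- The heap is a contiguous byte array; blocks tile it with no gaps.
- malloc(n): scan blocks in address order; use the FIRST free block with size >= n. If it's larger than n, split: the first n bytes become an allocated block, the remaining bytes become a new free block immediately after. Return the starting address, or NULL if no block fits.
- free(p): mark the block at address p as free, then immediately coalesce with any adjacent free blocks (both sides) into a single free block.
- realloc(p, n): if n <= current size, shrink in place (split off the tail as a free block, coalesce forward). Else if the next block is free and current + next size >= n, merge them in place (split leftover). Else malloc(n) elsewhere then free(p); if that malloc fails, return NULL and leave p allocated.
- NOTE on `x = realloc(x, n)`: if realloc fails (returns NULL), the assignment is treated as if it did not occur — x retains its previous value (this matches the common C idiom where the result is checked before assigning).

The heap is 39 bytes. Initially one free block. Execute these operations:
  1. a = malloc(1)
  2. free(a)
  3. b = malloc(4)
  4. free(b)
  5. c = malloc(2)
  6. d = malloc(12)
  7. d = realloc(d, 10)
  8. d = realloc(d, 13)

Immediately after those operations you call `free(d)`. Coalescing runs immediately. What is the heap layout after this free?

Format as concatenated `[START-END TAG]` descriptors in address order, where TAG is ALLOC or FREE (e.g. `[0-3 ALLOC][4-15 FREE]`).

Op 1: a = malloc(1) -> a = 0; heap: [0-0 ALLOC][1-38 FREE]
Op 2: free(a) -> (freed a); heap: [0-38 FREE]
Op 3: b = malloc(4) -> b = 0; heap: [0-3 ALLOC][4-38 FREE]
Op 4: free(b) -> (freed b); heap: [0-38 FREE]
Op 5: c = malloc(2) -> c = 0; heap: [0-1 ALLOC][2-38 FREE]
Op 6: d = malloc(12) -> d = 2; heap: [0-1 ALLOC][2-13 ALLOC][14-38 FREE]
Op 7: d = realloc(d, 10) -> d = 2; heap: [0-1 ALLOC][2-11 ALLOC][12-38 FREE]
Op 8: d = realloc(d, 13) -> d = 2; heap: [0-1 ALLOC][2-14 ALLOC][15-38 FREE]
free(d): d = 2 -> block [2-14 ALLOC]; mark free, coalesce with adjacent free neighbors -> [0-1 ALLOC][2-38 FREE]

Answer: [0-1 ALLOC][2-38 FREE]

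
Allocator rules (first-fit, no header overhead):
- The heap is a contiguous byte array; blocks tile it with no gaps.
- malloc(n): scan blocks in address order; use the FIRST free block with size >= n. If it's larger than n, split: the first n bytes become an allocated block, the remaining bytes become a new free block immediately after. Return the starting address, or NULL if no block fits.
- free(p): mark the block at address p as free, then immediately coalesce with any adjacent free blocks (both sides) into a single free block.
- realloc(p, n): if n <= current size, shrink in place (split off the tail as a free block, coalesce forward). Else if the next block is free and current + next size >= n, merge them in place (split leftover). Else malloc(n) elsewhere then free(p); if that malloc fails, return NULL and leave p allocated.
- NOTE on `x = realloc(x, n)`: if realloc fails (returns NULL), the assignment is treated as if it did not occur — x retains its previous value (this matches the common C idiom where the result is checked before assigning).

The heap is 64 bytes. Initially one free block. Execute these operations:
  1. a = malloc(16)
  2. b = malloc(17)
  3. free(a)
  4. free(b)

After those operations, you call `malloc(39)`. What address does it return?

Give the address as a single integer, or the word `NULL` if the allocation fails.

Op 1: a = malloc(16) -> a = 0; heap: [0-15 ALLOC][16-63 FREE]
Op 2: b = malloc(17) -> b = 16; heap: [0-15 ALLOC][16-32 ALLOC][33-63 FREE]
Op 3: free(a) -> (freed a); heap: [0-15 FREE][16-32 ALLOC][33-63 FREE]
Op 4: free(b) -> (freed b); heap: [0-63 FREE]
malloc(39): first-fit scan over [0-63 FREE] -> 0

Answer: 0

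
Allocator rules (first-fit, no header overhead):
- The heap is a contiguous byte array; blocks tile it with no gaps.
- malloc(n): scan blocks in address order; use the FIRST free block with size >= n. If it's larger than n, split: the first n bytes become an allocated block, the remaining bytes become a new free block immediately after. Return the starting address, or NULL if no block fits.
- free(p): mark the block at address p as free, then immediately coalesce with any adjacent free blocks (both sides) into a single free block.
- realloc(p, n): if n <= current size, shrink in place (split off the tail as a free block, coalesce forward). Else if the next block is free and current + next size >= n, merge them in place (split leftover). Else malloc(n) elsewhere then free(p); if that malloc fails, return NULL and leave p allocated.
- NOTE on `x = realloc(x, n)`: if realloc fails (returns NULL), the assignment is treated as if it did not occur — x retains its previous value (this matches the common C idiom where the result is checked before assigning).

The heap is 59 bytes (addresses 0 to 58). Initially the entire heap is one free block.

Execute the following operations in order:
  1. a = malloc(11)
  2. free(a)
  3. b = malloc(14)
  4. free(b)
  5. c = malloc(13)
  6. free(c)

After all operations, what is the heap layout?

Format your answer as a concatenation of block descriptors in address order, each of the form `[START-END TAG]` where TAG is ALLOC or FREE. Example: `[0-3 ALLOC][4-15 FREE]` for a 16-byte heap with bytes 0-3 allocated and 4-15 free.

Op 1: a = malloc(11) -> a = 0; heap: [0-10 ALLOC][11-58 FREE]
Op 2: free(a) -> (freed a); heap: [0-58 FREE]
Op 3: b = malloc(14) -> b = 0; heap: [0-13 ALLOC][14-58 FREE]
Op 4: free(b) -> (freed b); heap: [0-58 FREE]
Op 5: c = malloc(13) -> c = 0; heap: [0-12 ALLOC][13-58 FREE]
Op 6: free(c) -> (freed c); heap: [0-58 FREE]

Answer: [0-58 FREE]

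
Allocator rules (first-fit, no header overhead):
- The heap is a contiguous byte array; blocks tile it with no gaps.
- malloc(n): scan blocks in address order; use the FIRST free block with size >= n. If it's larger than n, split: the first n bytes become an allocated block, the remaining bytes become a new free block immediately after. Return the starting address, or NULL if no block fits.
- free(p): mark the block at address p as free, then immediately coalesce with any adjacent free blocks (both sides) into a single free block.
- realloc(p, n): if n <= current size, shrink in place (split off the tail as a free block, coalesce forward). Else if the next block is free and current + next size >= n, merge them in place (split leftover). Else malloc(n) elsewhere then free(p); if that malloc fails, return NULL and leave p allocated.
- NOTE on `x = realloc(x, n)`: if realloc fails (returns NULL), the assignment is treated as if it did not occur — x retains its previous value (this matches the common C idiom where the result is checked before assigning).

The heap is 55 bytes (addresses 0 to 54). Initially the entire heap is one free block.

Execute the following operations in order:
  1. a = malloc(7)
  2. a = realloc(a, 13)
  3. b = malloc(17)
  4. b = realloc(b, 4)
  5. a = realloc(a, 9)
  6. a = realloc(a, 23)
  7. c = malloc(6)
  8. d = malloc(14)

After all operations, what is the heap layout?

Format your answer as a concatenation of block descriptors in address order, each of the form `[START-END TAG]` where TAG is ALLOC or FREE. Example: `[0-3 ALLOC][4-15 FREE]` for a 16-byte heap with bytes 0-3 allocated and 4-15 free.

Op 1: a = malloc(7) -> a = 0; heap: [0-6 ALLOC][7-54 FREE]
Op 2: a = realloc(a, 13) -> a = 0; heap: [0-12 ALLOC][13-54 FREE]
Op 3: b = malloc(17) -> b = 13; heap: [0-12 ALLOC][13-29 ALLOC][30-54 FREE]
Op 4: b = realloc(b, 4) -> b = 13; heap: [0-12 ALLOC][13-16 ALLOC][17-54 FREE]
Op 5: a = realloc(a, 9) -> a = 0; heap: [0-8 ALLOC][9-12 FREE][13-16 ALLOC][17-54 FREE]
Op 6: a = realloc(a, 23) -> a = 17; heap: [0-12 FREE][13-16 ALLOC][17-39 ALLOC][40-54 FREE]
Op 7: c = malloc(6) -> c = 0; heap: [0-5 ALLOC][6-12 FREE][13-16 ALLOC][17-39 ALLOC][40-54 FREE]
Op 8: d = malloc(14) -> d = 40; heap: [0-5 ALLOC][6-12 FREE][13-16 ALLOC][17-39 ALLOC][40-53 ALLOC][54-54 FREE]

Answer: [0-5 ALLOC][6-12 FREE][13-16 ALLOC][17-39 ALLOC][40-53 ALLOC][54-54 FREE]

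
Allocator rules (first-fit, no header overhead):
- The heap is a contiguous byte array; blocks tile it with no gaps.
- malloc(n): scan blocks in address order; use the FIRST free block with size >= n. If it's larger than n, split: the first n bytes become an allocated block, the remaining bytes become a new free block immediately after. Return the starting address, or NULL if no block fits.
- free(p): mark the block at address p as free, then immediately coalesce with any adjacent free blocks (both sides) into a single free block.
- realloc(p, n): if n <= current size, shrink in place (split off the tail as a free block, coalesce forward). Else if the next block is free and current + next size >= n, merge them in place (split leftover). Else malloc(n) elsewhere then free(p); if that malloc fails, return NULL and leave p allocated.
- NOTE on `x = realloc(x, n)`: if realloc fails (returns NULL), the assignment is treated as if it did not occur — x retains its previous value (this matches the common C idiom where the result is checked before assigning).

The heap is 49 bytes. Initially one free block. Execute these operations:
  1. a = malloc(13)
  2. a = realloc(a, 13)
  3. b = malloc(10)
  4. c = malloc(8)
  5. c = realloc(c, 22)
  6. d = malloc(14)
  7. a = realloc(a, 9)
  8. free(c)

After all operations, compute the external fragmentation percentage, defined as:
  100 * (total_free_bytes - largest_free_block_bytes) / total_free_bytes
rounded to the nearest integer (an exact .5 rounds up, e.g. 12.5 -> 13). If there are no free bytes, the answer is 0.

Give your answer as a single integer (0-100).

Op 1: a = malloc(13) -> a = 0; heap: [0-12 ALLOC][13-48 FREE]
Op 2: a = realloc(a, 13) -> a = 0; heap: [0-12 ALLOC][13-48 FREE]
Op 3: b = malloc(10) -> b = 13; heap: [0-12 ALLOC][13-22 ALLOC][23-48 FREE]
Op 4: c = malloc(8) -> c = 23; heap: [0-12 ALLOC][13-22 ALLOC][23-30 ALLOC][31-48 FREE]
Op 5: c = realloc(c, 22) -> c = 23; heap: [0-12 ALLOC][13-22 ALLOC][23-44 ALLOC][45-48 FREE]
Op 6: d = malloc(14) -> d = NULL; heap: [0-12 ALLOC][13-22 ALLOC][23-44 ALLOC][45-48 FREE]
Op 7: a = realloc(a, 9) -> a = 0; heap: [0-8 ALLOC][9-12 FREE][13-22 ALLOC][23-44 ALLOC][45-48 FREE]
Op 8: free(c) -> (freed c); heap: [0-8 ALLOC][9-12 FREE][13-22 ALLOC][23-48 FREE]
Free blocks: [4 26] total_free=30 largest=26 -> 100*(30-26)/30 = 400/30 ≈ 13.333 -> rounds to 13

Answer: 13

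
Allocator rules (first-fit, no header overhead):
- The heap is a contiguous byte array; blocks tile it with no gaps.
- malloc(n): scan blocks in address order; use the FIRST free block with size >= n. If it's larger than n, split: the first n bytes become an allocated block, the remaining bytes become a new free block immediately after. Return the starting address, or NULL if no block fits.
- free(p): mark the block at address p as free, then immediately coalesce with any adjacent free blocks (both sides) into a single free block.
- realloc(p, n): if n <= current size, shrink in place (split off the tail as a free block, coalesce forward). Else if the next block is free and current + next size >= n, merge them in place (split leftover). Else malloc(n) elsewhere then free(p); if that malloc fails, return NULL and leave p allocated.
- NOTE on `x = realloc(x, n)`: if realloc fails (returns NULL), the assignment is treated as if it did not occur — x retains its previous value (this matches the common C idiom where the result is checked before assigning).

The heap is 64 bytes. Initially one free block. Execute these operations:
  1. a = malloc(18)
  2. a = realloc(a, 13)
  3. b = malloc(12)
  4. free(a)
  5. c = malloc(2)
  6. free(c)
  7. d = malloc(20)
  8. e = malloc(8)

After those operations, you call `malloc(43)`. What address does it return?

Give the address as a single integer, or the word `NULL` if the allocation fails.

Answer: NULL

Derivation:
Op 1: a = malloc(18) -> a = 0; heap: [0-17 ALLOC][18-63 FREE]
Op 2: a = realloc(a, 13) -> a = 0; heap: [0-12 ALLOC][13-63 FREE]
Op 3: b = malloc(12) -> b = 13; heap: [0-12 ALLOC][13-24 ALLOC][25-63 FREE]
Op 4: free(a) -> (freed a); heap: [0-12 FREE][13-24 ALLOC][25-63 FREE]
Op 5: c = malloc(2) -> c = 0; heap: [0-1 ALLOC][2-12 FREE][13-24 ALLOC][25-63 FREE]
Op 6: free(c) -> (freed c); heap: [0-12 FREE][13-24 ALLOC][25-63 FREE]
Op 7: d = malloc(20) -> d = 25; heap: [0-12 FREE][13-24 ALLOC][25-44 ALLOC][45-63 FREE]
Op 8: e = malloc(8) -> e = 0; heap: [0-7 ALLOC][8-12 FREE][13-24 ALLOC][25-44 ALLOC][45-63 FREE]
malloc(43): first-fit scan over [0-7 ALLOC][8-12 FREE][13-24 ALLOC][25-44 ALLOC][45-63 FREE] -> NULL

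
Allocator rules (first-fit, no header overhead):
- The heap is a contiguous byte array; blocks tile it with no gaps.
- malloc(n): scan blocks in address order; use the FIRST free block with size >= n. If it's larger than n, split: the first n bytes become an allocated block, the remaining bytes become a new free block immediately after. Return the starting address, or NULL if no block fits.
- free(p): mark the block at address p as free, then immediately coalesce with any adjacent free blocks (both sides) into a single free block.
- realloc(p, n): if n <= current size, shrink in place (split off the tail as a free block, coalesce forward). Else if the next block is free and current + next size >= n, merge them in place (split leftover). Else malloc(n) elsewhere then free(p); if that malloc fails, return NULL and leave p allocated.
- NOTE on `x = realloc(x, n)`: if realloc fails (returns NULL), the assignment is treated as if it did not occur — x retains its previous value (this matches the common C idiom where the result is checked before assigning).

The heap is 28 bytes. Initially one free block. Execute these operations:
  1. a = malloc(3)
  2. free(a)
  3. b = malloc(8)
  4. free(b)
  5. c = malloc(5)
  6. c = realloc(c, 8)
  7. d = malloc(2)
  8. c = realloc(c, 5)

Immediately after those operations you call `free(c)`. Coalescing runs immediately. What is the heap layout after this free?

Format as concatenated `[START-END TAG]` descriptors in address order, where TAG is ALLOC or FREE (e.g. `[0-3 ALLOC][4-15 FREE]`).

Answer: [0-7 FREE][8-9 ALLOC][10-27 FREE]

Derivation:
Op 1: a = malloc(3) -> a = 0; heap: [0-2 ALLOC][3-27 FREE]
Op 2: free(a) -> (freed a); heap: [0-27 FREE]
Op 3: b = malloc(8) -> b = 0; heap: [0-7 ALLOC][8-27 FREE]
Op 4: free(b) -> (freed b); heap: [0-27 FREE]
Op 5: c = malloc(5) -> c = 0; heap: [0-4 ALLOC][5-27 FREE]
Op 6: c = realloc(c, 8) -> c = 0; heap: [0-7 ALLOC][8-27 FREE]
Op 7: d = malloc(2) -> d = 8; heap: [0-7 ALLOC][8-9 ALLOC][10-27 FREE]
Op 8: c = realloc(c, 5) -> c = 0; heap: [0-4 ALLOC][5-7 FREE][8-9 ALLOC][10-27 FREE]
free(c): c = 0 -> block [0-4 ALLOC]; mark free, coalesce with adjacent free neighbors -> [0-7 FREE][8-9 ALLOC][10-27 FREE]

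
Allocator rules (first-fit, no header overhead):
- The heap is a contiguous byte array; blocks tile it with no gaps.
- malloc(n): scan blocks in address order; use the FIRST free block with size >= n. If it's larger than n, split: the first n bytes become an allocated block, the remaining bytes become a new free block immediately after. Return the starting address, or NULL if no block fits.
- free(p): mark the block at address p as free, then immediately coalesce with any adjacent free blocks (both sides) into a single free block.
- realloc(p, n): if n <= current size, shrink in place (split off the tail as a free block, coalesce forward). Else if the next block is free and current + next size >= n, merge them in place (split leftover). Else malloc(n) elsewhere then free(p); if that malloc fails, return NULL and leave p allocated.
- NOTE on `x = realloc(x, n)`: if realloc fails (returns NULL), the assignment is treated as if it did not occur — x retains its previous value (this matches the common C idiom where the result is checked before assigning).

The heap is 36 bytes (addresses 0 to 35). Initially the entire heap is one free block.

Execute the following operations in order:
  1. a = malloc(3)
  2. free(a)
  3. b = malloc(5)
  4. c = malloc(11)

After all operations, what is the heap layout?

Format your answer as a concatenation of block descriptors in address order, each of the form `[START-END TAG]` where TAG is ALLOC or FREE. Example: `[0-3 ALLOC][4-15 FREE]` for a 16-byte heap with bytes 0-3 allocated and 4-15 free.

Answer: [0-4 ALLOC][5-15 ALLOC][16-35 FREE]

Derivation:
Op 1: a = malloc(3) -> a = 0; heap: [0-2 ALLOC][3-35 FREE]
Op 2: free(a) -> (freed a); heap: [0-35 FREE]
Op 3: b = malloc(5) -> b = 0; heap: [0-4 ALLOC][5-35 FREE]
Op 4: c = malloc(11) -> c = 5; heap: [0-4 ALLOC][5-15 ALLOC][16-35 FREE]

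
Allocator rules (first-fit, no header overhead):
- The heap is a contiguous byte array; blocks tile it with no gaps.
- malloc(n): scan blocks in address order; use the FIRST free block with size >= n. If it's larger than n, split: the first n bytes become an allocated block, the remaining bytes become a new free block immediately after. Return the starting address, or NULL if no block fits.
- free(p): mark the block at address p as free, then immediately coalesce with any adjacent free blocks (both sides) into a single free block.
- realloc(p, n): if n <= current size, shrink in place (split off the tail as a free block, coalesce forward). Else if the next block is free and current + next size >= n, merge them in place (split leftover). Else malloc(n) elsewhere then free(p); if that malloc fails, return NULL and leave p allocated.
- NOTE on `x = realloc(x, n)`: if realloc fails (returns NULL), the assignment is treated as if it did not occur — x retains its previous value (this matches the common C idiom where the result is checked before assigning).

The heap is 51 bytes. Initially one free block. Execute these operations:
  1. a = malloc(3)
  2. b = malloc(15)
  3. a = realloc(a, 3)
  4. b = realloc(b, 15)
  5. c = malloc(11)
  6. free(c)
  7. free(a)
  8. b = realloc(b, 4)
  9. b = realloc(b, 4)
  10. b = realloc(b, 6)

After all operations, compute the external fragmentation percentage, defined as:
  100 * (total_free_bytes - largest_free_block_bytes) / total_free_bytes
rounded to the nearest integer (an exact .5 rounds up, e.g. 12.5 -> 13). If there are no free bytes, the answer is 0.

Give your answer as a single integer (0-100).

Answer: 7

Derivation:
Op 1: a = malloc(3) -> a = 0; heap: [0-2 ALLOC][3-50 FREE]
Op 2: b = malloc(15) -> b = 3; heap: [0-2 ALLOC][3-17 ALLOC][18-50 FREE]
Op 3: a = realloc(a, 3) -> a = 0; heap: [0-2 ALLOC][3-17 ALLOC][18-50 FREE]
Op 4: b = realloc(b, 15) -> b = 3; heap: [0-2 ALLOC][3-17 ALLOC][18-50 FREE]
Op 5: c = malloc(11) -> c = 18; heap: [0-2 ALLOC][3-17 ALLOC][18-28 ALLOC][29-50 FREE]
Op 6: free(c) -> (freed c); heap: [0-2 ALLOC][3-17 ALLOC][18-50 FREE]
Op 7: free(a) -> (freed a); heap: [0-2 FREE][3-17 ALLOC][18-50 FREE]
Op 8: b = realloc(b, 4) -> b = 3; heap: [0-2 FREE][3-6 ALLOC][7-50 FREE]
Op 9: b = realloc(b, 4) -> b = 3; heap: [0-2 FREE][3-6 ALLOC][7-50 FREE]
Op 10: b = realloc(b, 6) -> b = 3; heap: [0-2 FREE][3-8 ALLOC][9-50 FREE]
Free blocks: [3 42] total_free=45 largest=42 -> 100*(45-42)/45 = 300/45 ≈ 6.667 -> rounds to 7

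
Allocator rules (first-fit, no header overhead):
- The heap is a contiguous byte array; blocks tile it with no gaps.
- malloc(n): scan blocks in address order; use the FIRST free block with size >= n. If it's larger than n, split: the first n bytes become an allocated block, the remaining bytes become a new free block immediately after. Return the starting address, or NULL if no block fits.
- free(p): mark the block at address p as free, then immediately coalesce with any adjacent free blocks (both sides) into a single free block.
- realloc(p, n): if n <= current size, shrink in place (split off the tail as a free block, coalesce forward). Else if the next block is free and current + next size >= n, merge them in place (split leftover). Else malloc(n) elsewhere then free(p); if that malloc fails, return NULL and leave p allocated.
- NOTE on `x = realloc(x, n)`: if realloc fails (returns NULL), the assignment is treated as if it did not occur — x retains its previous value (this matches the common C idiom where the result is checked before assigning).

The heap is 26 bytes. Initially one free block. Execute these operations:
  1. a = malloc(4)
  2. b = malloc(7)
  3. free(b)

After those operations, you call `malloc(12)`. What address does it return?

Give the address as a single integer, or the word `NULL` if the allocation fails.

Answer: 4

Derivation:
Op 1: a = malloc(4) -> a = 0; heap: [0-3 ALLOC][4-25 FREE]
Op 2: b = malloc(7) -> b = 4; heap: [0-3 ALLOC][4-10 ALLOC][11-25 FREE]
Op 3: free(b) -> (freed b); heap: [0-3 ALLOC][4-25 FREE]
malloc(12): first-fit scan over [0-3 ALLOC][4-25 FREE] -> 4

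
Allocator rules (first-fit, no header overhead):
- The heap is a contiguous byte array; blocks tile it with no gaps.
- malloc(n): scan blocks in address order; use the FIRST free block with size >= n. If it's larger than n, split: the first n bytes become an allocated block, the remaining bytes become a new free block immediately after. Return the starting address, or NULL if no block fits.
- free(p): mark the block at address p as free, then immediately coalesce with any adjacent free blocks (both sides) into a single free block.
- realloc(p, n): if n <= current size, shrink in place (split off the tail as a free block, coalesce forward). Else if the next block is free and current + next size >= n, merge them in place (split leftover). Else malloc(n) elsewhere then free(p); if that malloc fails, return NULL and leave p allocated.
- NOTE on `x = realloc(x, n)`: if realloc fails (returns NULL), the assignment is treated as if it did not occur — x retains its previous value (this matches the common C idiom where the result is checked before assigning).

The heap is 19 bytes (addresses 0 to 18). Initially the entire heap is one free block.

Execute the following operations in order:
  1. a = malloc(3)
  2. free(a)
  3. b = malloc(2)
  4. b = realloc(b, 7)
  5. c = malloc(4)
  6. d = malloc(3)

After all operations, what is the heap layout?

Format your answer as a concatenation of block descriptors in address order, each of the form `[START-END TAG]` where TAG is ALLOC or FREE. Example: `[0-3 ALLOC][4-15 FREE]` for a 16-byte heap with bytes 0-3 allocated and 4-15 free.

Op 1: a = malloc(3) -> a = 0; heap: [0-2 ALLOC][3-18 FREE]
Op 2: free(a) -> (freed a); heap: [0-18 FREE]
Op 3: b = malloc(2) -> b = 0; heap: [0-1 ALLOC][2-18 FREE]
Op 4: b = realloc(b, 7) -> b = 0; heap: [0-6 ALLOC][7-18 FREE]
Op 5: c = malloc(4) -> c = 7; heap: [0-6 ALLOC][7-10 ALLOC][11-18 FREE]
Op 6: d = malloc(3) -> d = 11; heap: [0-6 ALLOC][7-10 ALLOC][11-13 ALLOC][14-18 FREE]

Answer: [0-6 ALLOC][7-10 ALLOC][11-13 ALLOC][14-18 FREE]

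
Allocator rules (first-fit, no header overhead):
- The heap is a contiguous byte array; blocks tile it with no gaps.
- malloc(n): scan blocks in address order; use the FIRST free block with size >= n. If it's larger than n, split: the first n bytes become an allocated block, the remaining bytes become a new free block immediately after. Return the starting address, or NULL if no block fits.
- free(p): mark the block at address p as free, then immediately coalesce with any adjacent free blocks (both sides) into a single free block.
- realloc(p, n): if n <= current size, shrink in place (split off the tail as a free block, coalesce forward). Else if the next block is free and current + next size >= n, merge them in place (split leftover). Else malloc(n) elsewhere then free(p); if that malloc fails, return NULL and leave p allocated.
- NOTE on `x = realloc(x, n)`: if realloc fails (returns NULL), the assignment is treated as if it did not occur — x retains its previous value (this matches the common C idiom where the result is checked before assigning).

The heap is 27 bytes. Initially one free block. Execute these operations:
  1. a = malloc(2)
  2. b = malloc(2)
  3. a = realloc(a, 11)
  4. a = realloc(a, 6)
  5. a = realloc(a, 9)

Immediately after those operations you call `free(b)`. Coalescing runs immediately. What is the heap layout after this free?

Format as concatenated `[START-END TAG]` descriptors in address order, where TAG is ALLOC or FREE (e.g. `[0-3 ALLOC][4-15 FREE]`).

Op 1: a = malloc(2) -> a = 0; heap: [0-1 ALLOC][2-26 FREE]
Op 2: b = malloc(2) -> b = 2; heap: [0-1 ALLOC][2-3 ALLOC][4-26 FREE]
Op 3: a = realloc(a, 11) -> a = 4; heap: [0-1 FREE][2-3 ALLOC][4-14 ALLOC][15-26 FREE]
Op 4: a = realloc(a, 6) -> a = 4; heap: [0-1 FREE][2-3 ALLOC][4-9 ALLOC][10-26 FREE]
Op 5: a = realloc(a, 9) -> a = 4; heap: [0-1 FREE][2-3 ALLOC][4-12 ALLOC][13-26 FREE]
free(b): b = 2 -> block [2-3 ALLOC]; mark free, coalesce with adjacent free neighbors -> [0-3 FREE][4-12 ALLOC][13-26 FREE]

Answer: [0-3 FREE][4-12 ALLOC][13-26 FREE]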